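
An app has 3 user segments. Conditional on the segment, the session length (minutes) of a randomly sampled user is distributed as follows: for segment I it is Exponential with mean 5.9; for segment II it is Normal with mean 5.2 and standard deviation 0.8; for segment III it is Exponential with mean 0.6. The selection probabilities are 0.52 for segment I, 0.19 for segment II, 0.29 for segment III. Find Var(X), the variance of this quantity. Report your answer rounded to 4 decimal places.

Per component, I: μ=5.9, E[X²]=69.62; II: μ=5.2, E[X²]=27.68; III: μ=0.6, E[X²]=0.72.
E[X] = 0.52·5.9 + 0.19·5.2 + 0.29·0.6 = 4.23.
E[X²] = 0.52·69.62 + 0.19·27.68 + 0.29·0.72 = 41.6704.
Var(X) = E[X²] − (E[X])² = 41.6704 − 17.8929 = 23.7775.

23.7775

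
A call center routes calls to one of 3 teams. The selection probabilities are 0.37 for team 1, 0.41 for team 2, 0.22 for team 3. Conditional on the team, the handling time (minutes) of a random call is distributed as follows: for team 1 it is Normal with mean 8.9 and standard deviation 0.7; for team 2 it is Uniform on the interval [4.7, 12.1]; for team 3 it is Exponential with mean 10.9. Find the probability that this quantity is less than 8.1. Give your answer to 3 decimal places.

0.351

Conditional on each team, P(X < 8.1): 1: 0.126549; 2: 0.459459; 3: 0.524372.
By total probability, P(X < 8.1) = 0.37·0.126549 + 0.41·0.459459 + 0.22·0.524372 = 0.350563.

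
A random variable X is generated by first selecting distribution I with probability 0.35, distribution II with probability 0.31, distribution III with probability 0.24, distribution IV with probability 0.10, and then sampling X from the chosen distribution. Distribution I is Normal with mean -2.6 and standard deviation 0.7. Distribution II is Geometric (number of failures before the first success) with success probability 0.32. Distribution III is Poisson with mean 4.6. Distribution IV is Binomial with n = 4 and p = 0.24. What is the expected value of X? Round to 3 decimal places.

Component means — I: -2.6; II: 2.125; III: 4.6; IV: 0.96.
E[X] = 0.35·-2.6 + 0.31·2.125 + 0.24·4.6 + 0.1·0.96 = 0.94875.

0.949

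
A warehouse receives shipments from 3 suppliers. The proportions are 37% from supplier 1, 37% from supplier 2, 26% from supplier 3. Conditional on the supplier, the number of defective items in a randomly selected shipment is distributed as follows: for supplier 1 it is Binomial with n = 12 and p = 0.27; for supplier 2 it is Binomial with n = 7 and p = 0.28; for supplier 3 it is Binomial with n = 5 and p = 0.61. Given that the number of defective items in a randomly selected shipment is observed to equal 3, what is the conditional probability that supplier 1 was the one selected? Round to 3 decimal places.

0.362

Likelihoods P(X=3 | ·): 1: 0.254929; 2: 0.206477; 3: 0.345238.
Posterior ∝ prior × likelihood. Numerator for 1: 0.37·0.254929 = 0.0943238.
Normalizing constant: 0.37·0.254929 + 0.37·0.206477 + 0.26·0.345238 = 0.260482.
P(1 | observation) = 0.0943238 / 0.260482 = 0.362112.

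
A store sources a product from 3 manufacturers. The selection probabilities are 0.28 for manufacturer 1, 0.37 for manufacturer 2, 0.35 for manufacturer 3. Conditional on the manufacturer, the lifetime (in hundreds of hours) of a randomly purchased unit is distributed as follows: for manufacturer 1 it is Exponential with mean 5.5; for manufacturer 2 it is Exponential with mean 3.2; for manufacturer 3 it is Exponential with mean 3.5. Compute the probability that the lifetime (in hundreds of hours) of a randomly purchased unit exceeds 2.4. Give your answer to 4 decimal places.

0.5321

Conditional on each manufacturer, P(X > 2.4): 1: 0.646383; 2: 0.472367; 3: 0.50373.
By total probability, P(X > 2.4) = 0.28·0.646383 + 0.37·0.472367 + 0.35·0.50373 = 0.532068.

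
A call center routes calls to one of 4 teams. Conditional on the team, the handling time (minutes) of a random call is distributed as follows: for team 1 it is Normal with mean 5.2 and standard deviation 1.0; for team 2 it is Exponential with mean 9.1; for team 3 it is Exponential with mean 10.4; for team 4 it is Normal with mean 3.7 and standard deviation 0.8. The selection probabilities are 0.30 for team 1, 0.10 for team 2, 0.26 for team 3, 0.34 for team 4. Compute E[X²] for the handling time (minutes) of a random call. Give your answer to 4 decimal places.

For each component E[X²] = Var + (mean)², giving 1: 28.04; 2: 165.62; 3: 216.32; 4: 14.33.
Overall E[X²] = 0.3·28.04 + 0.1·165.62 + 0.26·216.32 + 0.34·14.33 = 86.0894.

86.0894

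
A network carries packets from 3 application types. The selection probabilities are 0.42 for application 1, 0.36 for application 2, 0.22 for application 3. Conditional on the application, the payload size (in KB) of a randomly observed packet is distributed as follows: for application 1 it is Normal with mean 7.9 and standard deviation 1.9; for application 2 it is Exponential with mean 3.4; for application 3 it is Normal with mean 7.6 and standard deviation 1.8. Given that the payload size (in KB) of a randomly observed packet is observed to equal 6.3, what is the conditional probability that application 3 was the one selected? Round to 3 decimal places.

Likelihoods f(6.3 | ·): 1: 0.147288; 2: 0.0461104; 3: 0.170755.
Posterior ∝ prior × likelihood. Numerator for 3: 0.22·0.170755 = 0.037566.
Normalizing constant: 0.42·0.147288 + 0.36·0.0461104 + 0.22·0.170755 = 0.116027.
P(3 | observation) = 0.037566 / 0.116027 = 0.32377.

0.324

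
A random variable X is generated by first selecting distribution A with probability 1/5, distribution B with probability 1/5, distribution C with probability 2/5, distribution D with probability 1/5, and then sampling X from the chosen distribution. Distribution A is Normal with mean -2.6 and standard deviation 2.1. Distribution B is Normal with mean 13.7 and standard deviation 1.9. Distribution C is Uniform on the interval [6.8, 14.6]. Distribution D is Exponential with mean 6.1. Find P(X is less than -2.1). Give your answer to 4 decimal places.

Conditional on each component, P(X < -2.1): A: 0.594096; B: 5.55112e-17; C: 0; D: 0.
By total probability, P(X < -2.1) = 0.2·0.594096 + 0.2·5.55112e-17 + 0.4·0 + 0.2·0 = 0.118819.

0.1188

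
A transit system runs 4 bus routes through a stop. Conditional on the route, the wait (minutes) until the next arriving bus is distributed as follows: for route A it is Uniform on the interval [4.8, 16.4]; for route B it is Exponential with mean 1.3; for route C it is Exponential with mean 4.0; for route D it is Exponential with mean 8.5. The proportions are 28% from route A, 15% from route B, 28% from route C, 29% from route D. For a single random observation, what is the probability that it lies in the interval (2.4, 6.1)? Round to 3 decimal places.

0.224

Conditional on each route, P(2.4 < X < 6.1): A: 0.112069; B: 0.148678; C: 0.331191; D: 0.266109.
By total probability, P(2.4 < X < 6.1) = 0.28·0.112069 + 0.15·0.148678 + 0.28·0.331191 + 0.29·0.266109 = 0.223586.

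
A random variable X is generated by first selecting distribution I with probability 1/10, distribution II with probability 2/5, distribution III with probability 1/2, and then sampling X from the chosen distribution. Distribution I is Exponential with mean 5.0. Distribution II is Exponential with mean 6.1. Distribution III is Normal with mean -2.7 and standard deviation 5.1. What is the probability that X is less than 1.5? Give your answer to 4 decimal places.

0.5106

Conditional on each component, P(X < 1.5): I: 0.259182; II: 0.218001; III: 0.794897.
By total probability, P(X < 1.5) = 0.1·0.259182 + 0.4·0.218001 + 0.5·0.794897 = 0.510567.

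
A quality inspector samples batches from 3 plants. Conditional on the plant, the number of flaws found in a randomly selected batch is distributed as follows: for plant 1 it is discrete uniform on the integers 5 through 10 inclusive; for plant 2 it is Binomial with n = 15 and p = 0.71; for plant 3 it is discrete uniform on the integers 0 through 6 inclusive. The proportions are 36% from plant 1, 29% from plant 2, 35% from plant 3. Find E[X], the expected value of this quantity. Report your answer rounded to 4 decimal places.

6.8385

Component means — 1: 7.5; 2: 10.65; 3: 3.
E[X] = 0.36·7.5 + 0.29·10.65 + 0.35·3 = 6.8385.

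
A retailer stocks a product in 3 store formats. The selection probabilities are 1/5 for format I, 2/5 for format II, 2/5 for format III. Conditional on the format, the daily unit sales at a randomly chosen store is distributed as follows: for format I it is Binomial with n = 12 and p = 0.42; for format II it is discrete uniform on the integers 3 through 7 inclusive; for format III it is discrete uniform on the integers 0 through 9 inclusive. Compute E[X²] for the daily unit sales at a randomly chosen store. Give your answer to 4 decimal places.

27.8650

For each component E[X²] = Var + (mean)², giving I: 28.3248; II: 27; III: 28.5.
Overall E[X²] = 0.2·28.3248 + 0.4·27 + 0.4·28.5 = 27.865.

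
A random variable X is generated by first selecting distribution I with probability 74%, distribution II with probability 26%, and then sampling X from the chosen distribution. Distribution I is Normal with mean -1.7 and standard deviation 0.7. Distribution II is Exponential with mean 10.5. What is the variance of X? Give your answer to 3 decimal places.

Per component, I: μ=-1.7, E[X²]=3.38; II: μ=10.5, E[X²]=220.5.
E[X] = 0.74·-1.7 + 0.26·10.5 = 1.472.
E[X²] = 0.74·3.38 + 0.26·220.5 = 59.8312.
Var(X) = E[X²] − (E[X])² = 59.8312 − 2.16678 = 57.6644.

57.664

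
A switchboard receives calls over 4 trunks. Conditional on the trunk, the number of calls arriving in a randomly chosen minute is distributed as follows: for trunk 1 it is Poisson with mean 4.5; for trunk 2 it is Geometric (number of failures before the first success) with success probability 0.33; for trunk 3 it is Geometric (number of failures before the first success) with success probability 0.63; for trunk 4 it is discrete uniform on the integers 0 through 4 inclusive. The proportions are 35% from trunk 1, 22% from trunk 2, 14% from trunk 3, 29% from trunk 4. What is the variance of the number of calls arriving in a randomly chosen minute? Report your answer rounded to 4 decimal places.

5.6384

Per component, 1: μ=4.5, E[X²]=24.75; 2: μ=2.0303, E[X²]=10.2746; 3: μ=0.587302, E[X²]=1.27715; 4: μ=2, E[X²]=6.
E[X] = 0.35·4.5 + 0.22·2.0303 + 0.14·0.587302 + 0.29·2 = 2.68389.
E[X²] = 0.35·24.75 + 0.22·10.2746 + 0.14·1.27715 + 0.29·6 = 12.8417.
Var(X) = E[X²] − (E[X])² = 12.8417 − 7.20326 = 5.63845.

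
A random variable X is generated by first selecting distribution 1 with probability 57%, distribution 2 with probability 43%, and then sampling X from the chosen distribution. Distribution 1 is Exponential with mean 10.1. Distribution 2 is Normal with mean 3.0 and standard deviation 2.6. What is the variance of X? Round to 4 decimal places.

Per component, 1: μ=10.1, E[X²]=204.02; 2: μ=3, E[X²]=15.76.
E[X] = 0.57·10.1 + 0.43·3 = 7.047.
E[X²] = 0.57·204.02 + 0.43·15.76 = 123.068.
Var(X) = E[X²] − (E[X])² = 123.068 − 49.6602 = 73.408.

73.4080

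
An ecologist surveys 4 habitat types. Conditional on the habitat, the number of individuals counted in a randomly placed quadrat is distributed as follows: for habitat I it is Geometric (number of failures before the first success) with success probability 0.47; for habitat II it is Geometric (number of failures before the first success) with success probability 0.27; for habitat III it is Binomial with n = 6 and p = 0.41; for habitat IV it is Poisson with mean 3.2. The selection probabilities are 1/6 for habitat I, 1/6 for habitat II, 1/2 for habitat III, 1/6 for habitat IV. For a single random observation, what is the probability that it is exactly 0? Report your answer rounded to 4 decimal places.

Conditional on each habitat, P(X = 0): I: 0.47; II: 0.27; III: 0.0421805; IV: 0.0407622.
By total probability, P(X = 0) = 0.166667·0.47 + 0.166667·0.27 + 0.5·0.0421805 + 0.166667·0.0407622 = 0.151217.

0.1512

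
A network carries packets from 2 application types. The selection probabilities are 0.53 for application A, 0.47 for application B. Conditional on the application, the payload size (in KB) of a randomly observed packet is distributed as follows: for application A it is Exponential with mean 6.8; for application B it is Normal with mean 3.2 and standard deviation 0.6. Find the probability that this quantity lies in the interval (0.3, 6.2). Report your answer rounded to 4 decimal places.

0.7642

Conditional on each application, P(0.3 < X < 6.2): A: 0.555027; B: 0.999999.
By total probability, P(0.3 < X < 6.2) = 0.53·0.555027 + 0.47·0.999999 = 0.764164.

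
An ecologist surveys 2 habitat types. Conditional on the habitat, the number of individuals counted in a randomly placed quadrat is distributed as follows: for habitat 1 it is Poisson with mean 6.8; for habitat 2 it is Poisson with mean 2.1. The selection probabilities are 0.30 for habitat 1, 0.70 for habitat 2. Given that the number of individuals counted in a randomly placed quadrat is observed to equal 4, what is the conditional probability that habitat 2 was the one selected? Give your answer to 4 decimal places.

0.7000

Likelihoods P(X=4 | ·): 1: 0.0992252; 2: 0.099231.
Posterior ∝ prior × likelihood. Numerator for 2: 0.7·0.099231 = 0.0694617.
Normalizing constant: 0.3·0.0992252 + 0.7·0.099231 = 0.0992293.
P(2 | observation) = 0.0694617 / 0.0992293 = 0.700012.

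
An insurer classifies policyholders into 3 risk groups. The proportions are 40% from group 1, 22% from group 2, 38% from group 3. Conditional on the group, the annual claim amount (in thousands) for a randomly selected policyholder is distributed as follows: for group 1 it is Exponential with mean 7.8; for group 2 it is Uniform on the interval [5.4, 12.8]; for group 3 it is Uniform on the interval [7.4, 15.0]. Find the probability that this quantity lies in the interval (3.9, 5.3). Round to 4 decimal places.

Conditional on each group, P(3.9 < X < 5.3): 1: 0.0996538; 2: 0; 3: 0.
By total probability, P(3.9 < X < 5.3) = 0.4·0.0996538 + 0.22·0 + 0.38·0 = 0.0398615.

0.0399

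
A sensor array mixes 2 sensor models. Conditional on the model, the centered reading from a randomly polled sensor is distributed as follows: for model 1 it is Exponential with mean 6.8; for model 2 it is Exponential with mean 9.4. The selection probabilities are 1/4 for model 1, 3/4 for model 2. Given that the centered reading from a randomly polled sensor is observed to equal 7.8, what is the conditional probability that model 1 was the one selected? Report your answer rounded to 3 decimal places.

Likelihoods f(7.8 | ·): 1: 0.0467014; 2: 0.0463981.
Posterior ∝ prior × likelihood. Numerator for 1: 0.25·0.0467014 = 0.0116753.
Normalizing constant: 0.25·0.0467014 + 0.75·0.0463981 = 0.0464739.
P(1 | observation) = 0.0116753 / 0.0464739 = 0.251224.

0.251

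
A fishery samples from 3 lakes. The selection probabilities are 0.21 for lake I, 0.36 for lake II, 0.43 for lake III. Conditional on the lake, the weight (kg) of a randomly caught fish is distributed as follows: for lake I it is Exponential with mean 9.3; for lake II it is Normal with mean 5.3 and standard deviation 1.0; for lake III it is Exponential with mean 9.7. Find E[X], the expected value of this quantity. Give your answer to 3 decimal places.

Component means — I: 9.3; II: 5.3; III: 9.7.
E[X] = 0.21·9.3 + 0.36·5.3 + 0.43·9.7 = 8.032.

8.032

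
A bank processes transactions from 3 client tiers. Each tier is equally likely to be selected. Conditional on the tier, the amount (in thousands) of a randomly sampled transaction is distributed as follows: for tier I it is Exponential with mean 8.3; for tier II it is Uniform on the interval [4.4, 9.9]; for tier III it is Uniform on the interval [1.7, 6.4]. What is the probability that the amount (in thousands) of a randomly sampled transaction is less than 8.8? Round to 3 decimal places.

0.818

Conditional on each tier, P(X < 8.8): I: 0.653628; II: 0.8; III: 1.
By total probability, P(X < 8.8) = 0.333333·0.653628 + 0.333333·0.8 + 0.333333·1 = 0.817876.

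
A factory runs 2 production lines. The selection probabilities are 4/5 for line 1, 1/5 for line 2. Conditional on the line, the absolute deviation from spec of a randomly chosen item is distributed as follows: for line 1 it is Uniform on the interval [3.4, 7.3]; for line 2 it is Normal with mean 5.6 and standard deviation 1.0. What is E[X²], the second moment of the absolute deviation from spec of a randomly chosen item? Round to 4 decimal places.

30.3840

For each component E[X²] = Var + (mean)², giving 1: 29.89; 2: 32.36.
Overall E[X²] = 0.8·29.89 + 0.2·32.36 = 30.384.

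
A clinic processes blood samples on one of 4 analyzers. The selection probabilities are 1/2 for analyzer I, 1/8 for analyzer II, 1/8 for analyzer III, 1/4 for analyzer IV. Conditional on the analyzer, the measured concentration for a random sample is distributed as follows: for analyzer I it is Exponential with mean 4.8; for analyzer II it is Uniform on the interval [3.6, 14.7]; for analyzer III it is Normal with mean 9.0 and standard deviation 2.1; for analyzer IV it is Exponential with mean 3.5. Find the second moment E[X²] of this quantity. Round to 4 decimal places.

For each component E[X²] = Var + (mean)², giving I: 46.08; II: 93.99; III: 85.41; IV: 24.5.
Overall E[X²] = 0.5·46.08 + 0.125·93.99 + 0.125·85.41 + 0.25·24.5 = 51.59.

51.5900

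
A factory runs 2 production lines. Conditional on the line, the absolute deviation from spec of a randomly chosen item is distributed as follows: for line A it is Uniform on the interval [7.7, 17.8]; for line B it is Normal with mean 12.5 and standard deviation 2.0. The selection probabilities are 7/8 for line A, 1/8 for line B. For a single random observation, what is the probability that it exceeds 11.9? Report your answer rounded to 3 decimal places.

Conditional on each line, P(X > 11.9): A: 0.584158; B: 0.617911.
By total probability, P(X > 11.9) = 0.875·0.584158 + 0.125·0.617911 = 0.588378.

0.588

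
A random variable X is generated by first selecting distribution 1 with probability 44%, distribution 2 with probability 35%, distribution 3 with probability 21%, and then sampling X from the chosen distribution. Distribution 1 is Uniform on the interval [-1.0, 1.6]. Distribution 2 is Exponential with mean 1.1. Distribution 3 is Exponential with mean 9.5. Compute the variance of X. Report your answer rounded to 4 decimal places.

Per component, 1: μ=0.3, E[X²]=0.653333; 2: μ=1.1, E[X²]=2.42; 3: μ=9.5, E[X²]=180.5.
E[X] = 0.44·0.3 + 0.35·1.1 + 0.21·9.5 = 2.512.
E[X²] = 0.44·0.653333 + 0.35·2.42 + 0.21·180.5 = 39.0395.
Var(X) = E[X²] − (E[X])² = 39.0395 − 6.31014 = 32.7293.

32.7293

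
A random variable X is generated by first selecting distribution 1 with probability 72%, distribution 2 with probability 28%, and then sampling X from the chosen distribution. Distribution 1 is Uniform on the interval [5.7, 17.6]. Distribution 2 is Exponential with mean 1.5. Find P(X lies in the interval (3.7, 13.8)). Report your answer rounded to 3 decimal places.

Conditional on each component, P(3.7 < X < 13.8): 1: 0.680672; 2: 0.0847662.
By total probability, P(3.7 < X < 13.8) = 0.72·0.680672 + 0.28·0.0847662 = 0.513819.

0.514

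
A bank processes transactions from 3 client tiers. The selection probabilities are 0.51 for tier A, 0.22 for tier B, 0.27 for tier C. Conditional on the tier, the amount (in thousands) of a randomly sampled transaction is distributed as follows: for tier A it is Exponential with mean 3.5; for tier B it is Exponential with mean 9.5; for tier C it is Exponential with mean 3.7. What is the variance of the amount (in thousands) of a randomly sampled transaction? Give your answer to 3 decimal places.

35.842

Per component, A: μ=3.5, E[X²]=24.5; B: μ=9.5, E[X²]=180.5; C: μ=3.7, E[X²]=27.38.
E[X] = 0.51·3.5 + 0.22·9.5 + 0.27·3.7 = 4.874.
E[X²] = 0.51·24.5 + 0.22·180.5 + 0.27·27.38 = 59.5976.
Var(X) = E[X²] − (E[X])² = 59.5976 − 23.7559 = 35.8417.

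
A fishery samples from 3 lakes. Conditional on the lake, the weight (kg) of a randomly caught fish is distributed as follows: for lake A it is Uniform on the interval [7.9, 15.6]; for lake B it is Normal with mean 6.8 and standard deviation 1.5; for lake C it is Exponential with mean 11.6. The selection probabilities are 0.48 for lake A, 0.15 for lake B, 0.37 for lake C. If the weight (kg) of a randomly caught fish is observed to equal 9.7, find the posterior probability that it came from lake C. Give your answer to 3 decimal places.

Likelihoods f(9.7 | ·): A: 0.12987; B: 0.0410365; C: 0.0373579.
Posterior ∝ prior × likelihood. Numerator for C: 0.37·0.0373579 = 0.0138224.
Normalizing constant: 0.48·0.12987 + 0.15·0.0410365 + 0.37·0.0373579 = 0.0823156.
P(C | observation) = 0.0138224 / 0.0823156 = 0.16792.

0.168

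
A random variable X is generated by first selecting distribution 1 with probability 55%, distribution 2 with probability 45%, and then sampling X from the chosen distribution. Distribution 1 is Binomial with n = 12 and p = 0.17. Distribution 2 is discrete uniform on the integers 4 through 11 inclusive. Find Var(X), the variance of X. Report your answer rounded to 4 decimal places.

Per component, 1: μ=2.04, E[X²]=5.8548; 2: μ=7.5, E[X²]=61.5.
E[X] = 0.55·2.04 + 0.45·7.5 = 4.497.
E[X²] = 0.55·5.8548 + 0.45·61.5 = 30.8951.
Var(X) = E[X²] − (E[X])² = 30.8951 − 20.223 = 10.6721.

10.6721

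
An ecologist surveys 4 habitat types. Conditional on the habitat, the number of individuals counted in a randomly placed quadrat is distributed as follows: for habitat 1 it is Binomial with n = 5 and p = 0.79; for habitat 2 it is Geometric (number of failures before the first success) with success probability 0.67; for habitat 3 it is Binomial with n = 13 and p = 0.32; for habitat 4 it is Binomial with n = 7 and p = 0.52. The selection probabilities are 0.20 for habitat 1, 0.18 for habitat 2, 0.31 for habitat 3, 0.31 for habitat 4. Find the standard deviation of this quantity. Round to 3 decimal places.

1.867

Per component, 1: μ=3.95, E[X²]=16.432; 2: μ=0.492537, E[X²]=0.977723; 3: μ=4.16, E[X²]=20.1344; 4: μ=3.64, E[X²]=14.9968.
E[X] = 0.2·3.95 + 0.18·0.492537 + 0.31·4.16 + 0.31·3.64 = 3.29666.
E[X²] = 0.2·16.432 + 0.18·0.977723 + 0.31·20.1344 + 0.31·14.9968 = 14.3531.
Var(X) = E[X²] − (E[X])² = 14.3531 − 10.8679 = 3.48512.
SD(X) = √3.48512 = 1.86685.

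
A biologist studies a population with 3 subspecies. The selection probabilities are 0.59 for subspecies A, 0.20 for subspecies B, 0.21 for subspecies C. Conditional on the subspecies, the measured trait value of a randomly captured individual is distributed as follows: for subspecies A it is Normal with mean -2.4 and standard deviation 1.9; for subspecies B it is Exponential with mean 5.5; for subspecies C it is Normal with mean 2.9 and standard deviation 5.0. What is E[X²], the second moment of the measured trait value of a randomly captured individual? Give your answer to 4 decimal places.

24.6444

For each component E[X²] = Var + (mean)², giving A: 9.37; B: 60.5; C: 33.41.
Overall E[X²] = 0.59·9.37 + 0.2·60.5 + 0.21·33.41 = 24.6444.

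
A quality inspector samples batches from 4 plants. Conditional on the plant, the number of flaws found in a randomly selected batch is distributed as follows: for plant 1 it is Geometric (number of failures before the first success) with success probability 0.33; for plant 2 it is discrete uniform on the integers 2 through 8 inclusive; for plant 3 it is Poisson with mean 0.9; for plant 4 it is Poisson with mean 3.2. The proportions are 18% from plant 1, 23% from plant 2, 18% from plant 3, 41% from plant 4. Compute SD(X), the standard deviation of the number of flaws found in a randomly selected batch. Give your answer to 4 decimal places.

2.3240

Per component, 1: μ=2.0303, E[X²]=10.2746; 2: μ=5, E[X²]=29; 3: μ=0.9, E[X²]=1.71; 4: μ=3.2, E[X²]=13.44.
E[X] = 0.18·2.0303 + 0.23·5 + 0.18·0.9 + 0.41·3.2 = 2.98945.
E[X²] = 0.18·10.2746 + 0.23·29 + 0.18·1.71 + 0.41·13.44 = 14.3376.
Var(X) = E[X²] − (E[X])² = 14.3376 − 8.93684 = 5.40078.
SD(X) = √5.40078 = 2.32396.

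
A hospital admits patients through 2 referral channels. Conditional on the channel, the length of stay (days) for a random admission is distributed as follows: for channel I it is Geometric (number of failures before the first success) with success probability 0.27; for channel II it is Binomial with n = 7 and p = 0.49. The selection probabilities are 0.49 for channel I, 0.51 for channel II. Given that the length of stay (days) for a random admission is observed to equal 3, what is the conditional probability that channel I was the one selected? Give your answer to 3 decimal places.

0.266

Likelihoods P(X=3 | ·): I: 0.105035; II: 0.278572.
Posterior ∝ prior × likelihood. Numerator for I: 0.49·0.105035 = 0.0514669.
Normalizing constant: 0.49·0.105035 + 0.51·0.278572 = 0.193539.
P(I | observation) = 0.0514669 / 0.193539 = 0.265926.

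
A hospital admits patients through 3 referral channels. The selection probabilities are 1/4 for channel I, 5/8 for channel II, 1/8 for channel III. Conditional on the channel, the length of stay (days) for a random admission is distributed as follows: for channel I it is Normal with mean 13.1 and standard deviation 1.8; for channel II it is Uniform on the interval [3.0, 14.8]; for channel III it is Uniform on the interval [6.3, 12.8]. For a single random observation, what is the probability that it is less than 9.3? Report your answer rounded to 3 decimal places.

0.396

Conditional on each channel, P(X < 9.3): I: 0.0173814; II: 0.533898; III: 0.461538.
By total probability, P(X < 9.3) = 0.25·0.0173814 + 0.625·0.533898 + 0.125·0.461538 = 0.395724.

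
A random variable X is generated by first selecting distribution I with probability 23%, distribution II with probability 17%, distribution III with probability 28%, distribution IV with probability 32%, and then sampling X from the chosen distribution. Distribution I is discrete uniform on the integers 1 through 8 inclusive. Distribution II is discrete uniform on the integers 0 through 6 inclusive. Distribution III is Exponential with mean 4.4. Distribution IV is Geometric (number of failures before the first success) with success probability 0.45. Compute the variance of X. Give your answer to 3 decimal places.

10.227

Per component, I: μ=4.5, E[X²]=25.5; II: μ=3, E[X²]=13; III: μ=4.4, E[X²]=38.72; IV: μ=1.22222, E[X²]=4.20988.
E[X] = 0.23·4.5 + 0.17·3 + 0.28·4.4 + 0.32·1.22222 = 3.16811.
E[X²] = 0.23·25.5 + 0.17·13 + 0.28·38.72 + 0.32·4.20988 = 20.2638.
Var(X) = E[X²] − (E[X])² = 20.2638 − 10.0369 = 10.2268.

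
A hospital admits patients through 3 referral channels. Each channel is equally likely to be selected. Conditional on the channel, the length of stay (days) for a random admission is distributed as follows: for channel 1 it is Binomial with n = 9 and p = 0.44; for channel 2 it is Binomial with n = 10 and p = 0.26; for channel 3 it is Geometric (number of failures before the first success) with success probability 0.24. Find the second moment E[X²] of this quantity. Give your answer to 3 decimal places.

For each component E[X²] = Var + (mean)², giving 1: 17.8992; 2: 8.684; 3: 23.2222.
Overall E[X²] = 0.333333·17.8992 + 0.333333·8.684 + 0.333333·23.2222 = 16.6018.

16.602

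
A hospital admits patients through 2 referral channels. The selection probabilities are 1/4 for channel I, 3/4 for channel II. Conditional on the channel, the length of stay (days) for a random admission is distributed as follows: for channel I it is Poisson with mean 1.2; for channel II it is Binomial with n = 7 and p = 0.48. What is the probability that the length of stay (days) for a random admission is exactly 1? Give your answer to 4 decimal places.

0.1402

Conditional on each channel, P(X = 1): I: 0.361433; II: 0.0664292.
By total probability, P(X = 1) = 0.25·0.361433 + 0.75·0.0664292 = 0.14018.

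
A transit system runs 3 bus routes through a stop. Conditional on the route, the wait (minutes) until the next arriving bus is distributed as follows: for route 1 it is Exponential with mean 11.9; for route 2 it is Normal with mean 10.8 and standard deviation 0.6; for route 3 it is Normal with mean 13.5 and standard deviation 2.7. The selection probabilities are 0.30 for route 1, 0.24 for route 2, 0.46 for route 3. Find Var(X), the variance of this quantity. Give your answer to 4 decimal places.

Per component, 1: μ=11.9, E[X²]=283.22; 2: μ=10.8, E[X²]=117; 3: μ=13.5, E[X²]=189.54.
E[X] = 0.3·11.9 + 0.24·10.8 + 0.46·13.5 = 12.372.
E[X²] = 0.3·283.22 + 0.24·117 + 0.46·189.54 = 200.234.
Var(X) = E[X²] − (E[X])² = 200.234 − 153.066 = 47.168.

47.1680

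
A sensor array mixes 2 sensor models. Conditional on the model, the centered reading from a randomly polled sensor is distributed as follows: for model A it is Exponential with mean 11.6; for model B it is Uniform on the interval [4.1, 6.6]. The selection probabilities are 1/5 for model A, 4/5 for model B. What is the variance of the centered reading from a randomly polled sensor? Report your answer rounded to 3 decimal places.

Per component, A: μ=11.6, E[X²]=269.12; B: μ=5.35, E[X²]=29.1433.
E[X] = 0.2·11.6 + 0.8·5.35 = 6.6.
E[X²] = 0.2·269.12 + 0.8·29.1433 = 77.1387.
Var(X) = E[X²] − (E[X])² = 77.1387 − 43.56 = 33.5787.

33.579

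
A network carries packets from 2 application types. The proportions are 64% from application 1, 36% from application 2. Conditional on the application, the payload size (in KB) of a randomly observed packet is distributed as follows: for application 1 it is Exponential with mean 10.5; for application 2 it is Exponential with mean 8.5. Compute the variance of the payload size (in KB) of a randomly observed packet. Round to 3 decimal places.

Per component, 1: μ=10.5, E[X²]=220.5; 2: μ=8.5, E[X²]=144.5.
E[X] = 0.64·10.5 + 0.36·8.5 = 9.78.
E[X²] = 0.64·220.5 + 0.36·144.5 = 193.14.
Var(X) = E[X²] − (E[X])² = 193.14 − 95.6484 = 97.4916.

97.492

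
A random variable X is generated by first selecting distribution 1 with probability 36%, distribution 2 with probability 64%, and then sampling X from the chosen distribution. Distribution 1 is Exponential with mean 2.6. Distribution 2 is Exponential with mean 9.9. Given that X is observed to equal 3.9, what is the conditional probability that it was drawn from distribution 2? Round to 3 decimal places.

Likelihoods f(3.9 | ·): 1: 0.0858193; 2: 0.0681207.
Posterior ∝ prior × likelihood. Numerator for 2: 0.64·0.0681207 = 0.0435972.
Normalizing constant: 0.36·0.0858193 + 0.64·0.0681207 = 0.0744922.
P(2 | observation) = 0.0435972 / 0.0744922 = 0.585259.

0.585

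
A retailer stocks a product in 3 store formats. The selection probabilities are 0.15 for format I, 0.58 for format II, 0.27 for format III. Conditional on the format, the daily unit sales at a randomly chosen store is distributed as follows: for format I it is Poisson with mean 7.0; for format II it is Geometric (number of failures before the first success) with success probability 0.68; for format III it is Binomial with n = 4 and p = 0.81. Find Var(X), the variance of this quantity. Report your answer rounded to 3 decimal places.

7.100

Per component, I: μ=7, E[X²]=56; II: μ=0.470588, E[X²]=0.913495; III: μ=3.24, E[X²]=11.1132.
E[X] = 0.15·7 + 0.58·0.470588 + 0.27·3.24 = 2.19774.
E[X²] = 0.15·56 + 0.58·0.913495 + 0.27·11.1132 = 11.9304.
Var(X) = E[X²] − (E[X])² = 11.9304 − 4.83007 = 7.10032.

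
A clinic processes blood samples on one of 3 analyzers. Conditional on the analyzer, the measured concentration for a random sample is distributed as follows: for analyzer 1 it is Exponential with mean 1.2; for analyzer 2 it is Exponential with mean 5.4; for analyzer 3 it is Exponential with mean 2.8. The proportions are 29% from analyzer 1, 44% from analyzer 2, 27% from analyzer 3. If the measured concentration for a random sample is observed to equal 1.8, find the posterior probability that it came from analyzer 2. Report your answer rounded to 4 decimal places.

Likelihoods f(1.8 | ·): 1: 0.185942; 2: 0.132691; 3: 0.187781.
Posterior ∝ prior × likelihood. Numerator for 2: 0.44·0.132691 = 0.058384.
Normalizing constant: 0.29·0.185942 + 0.44·0.132691 + 0.27·0.187781 = 0.163008.
P(2 | observation) = 0.058384 / 0.163008 = 0.358166.

0.3582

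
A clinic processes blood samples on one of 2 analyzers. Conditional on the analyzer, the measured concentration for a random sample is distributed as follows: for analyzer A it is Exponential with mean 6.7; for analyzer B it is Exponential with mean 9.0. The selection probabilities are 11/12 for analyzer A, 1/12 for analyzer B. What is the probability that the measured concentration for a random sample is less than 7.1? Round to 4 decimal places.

Conditional on each analyzer, P(X < 7.1): A: 0.653441; B: 0.545651.
By total probability, P(X < 7.1) = 0.916667·0.653441 + 0.0833333·0.545651 = 0.644458.

0.6445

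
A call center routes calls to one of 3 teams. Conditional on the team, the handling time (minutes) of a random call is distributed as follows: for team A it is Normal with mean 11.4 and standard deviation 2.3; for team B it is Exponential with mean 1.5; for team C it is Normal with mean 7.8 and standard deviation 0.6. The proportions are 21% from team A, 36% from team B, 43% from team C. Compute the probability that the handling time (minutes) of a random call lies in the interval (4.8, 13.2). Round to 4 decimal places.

0.6086

Conditional on each team, P(4.8 < X < 13.2): A: 0.781016; B: 0.0406115; C: 1.
By total probability, P(4.8 < X < 13.2) = 0.21·0.781016 + 0.36·0.0406115 + 0.43·1 = 0.608633.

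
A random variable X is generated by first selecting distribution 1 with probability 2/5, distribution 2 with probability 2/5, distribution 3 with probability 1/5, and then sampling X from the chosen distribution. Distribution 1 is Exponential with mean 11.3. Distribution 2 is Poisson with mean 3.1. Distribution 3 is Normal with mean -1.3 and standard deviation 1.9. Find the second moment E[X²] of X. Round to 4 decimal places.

For each component E[X²] = Var + (mean)², giving 1: 255.38; 2: 12.71; 3: 5.3.
Overall E[X²] = 0.4·255.38 + 0.4·12.71 + 0.2·5.3 = 108.296.

108.2960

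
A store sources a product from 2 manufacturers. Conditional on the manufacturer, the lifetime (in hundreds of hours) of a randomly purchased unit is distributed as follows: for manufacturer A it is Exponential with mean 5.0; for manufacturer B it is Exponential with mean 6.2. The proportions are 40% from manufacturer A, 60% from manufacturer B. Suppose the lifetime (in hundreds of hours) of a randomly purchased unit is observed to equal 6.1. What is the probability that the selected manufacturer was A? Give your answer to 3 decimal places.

Likelihoods f(6.1 | ·): A: 0.059046; B: 0.0603002.
Posterior ∝ prior × likelihood. Numerator for A: 0.4·0.059046 = 0.0236184.
Normalizing constant: 0.4·0.059046 + 0.6·0.0603002 = 0.0597985.
P(A | observation) = 0.0236184 / 0.0597985 = 0.394967.

0.395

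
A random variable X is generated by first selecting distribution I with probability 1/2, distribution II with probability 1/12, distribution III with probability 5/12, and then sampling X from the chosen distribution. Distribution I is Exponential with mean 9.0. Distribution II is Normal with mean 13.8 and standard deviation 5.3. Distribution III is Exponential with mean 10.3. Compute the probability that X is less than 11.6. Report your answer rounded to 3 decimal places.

Conditional on each component, P(X < 11.6): I: 0.724423; II: 0.339036; III: 0.675741.
By total probability, P(X < 11.6) = 0.5·0.724423 + 0.0833333·0.339036 + 0.416667·0.675741 = 0.672024.

0.672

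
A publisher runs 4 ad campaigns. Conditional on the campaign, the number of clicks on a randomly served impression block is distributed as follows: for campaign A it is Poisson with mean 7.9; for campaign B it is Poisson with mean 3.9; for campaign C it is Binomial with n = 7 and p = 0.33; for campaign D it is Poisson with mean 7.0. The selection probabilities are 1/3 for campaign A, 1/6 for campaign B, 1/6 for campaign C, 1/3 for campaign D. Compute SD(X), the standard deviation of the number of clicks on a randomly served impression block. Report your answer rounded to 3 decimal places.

3.227

Per component, A: μ=7.9, E[X²]=70.31; B: μ=3.9, E[X²]=19.11; C: μ=2.31, E[X²]=6.8838; D: μ=7, E[X²]=56.
E[X] = 0.333333·7.9 + 0.166667·3.9 + 0.166667·2.31 + 0.333333·7 = 6.00167.
E[X²] = 0.333333·70.31 + 0.166667·19.11 + 0.166667·6.8838 + 0.333333·56 = 46.4356.
Var(X) = E[X²] − (E[X])² = 46.4356 − 36.02 = 10.4156.
SD(X) = √10.4156 = 3.22733.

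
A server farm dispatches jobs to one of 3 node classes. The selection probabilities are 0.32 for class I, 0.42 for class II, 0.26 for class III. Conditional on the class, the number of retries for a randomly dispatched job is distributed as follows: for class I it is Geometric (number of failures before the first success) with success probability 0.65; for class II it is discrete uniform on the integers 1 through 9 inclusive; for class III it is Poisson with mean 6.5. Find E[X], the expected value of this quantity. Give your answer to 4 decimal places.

3.9623

Component means — I: 0.538462; II: 5; III: 6.5.
E[X] = 0.32·0.538462 + 0.42·5 + 0.26·6.5 = 3.96231.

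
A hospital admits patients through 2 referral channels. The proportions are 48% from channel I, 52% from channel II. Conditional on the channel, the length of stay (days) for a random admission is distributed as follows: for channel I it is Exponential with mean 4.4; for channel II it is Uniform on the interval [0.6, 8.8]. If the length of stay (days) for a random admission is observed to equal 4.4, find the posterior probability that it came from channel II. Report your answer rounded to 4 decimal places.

Likelihoods f(4.4 | ·): I: 0.083609; II: 0.121951.
Posterior ∝ prior × likelihood. Numerator for II: 0.52·0.121951 = 0.0634146.
Normalizing constant: 0.48·0.083609 + 0.52·0.121951 = 0.103547.
P(II | observation) = 0.0634146 / 0.103547 = 0.612424.

0.6124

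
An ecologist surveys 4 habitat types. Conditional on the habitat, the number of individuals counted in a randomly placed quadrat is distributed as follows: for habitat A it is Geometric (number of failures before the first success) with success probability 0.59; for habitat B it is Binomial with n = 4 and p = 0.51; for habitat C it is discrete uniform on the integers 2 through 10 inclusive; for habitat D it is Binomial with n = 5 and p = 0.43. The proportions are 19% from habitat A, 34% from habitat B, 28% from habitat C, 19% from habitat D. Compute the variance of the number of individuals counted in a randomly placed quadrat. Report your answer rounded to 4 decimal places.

Per component, A: μ=0.694915, E[X²]=1.66073; B: μ=2.04, E[X²]=5.1612; C: μ=6, E[X²]=42.6667; D: μ=2.15, E[X²]=5.848.
E[X] = 0.19·0.694915 + 0.34·2.04 + 0.28·6 + 0.19·2.15 = 2.91413.
E[X²] = 0.19·1.66073 + 0.34·5.1612 + 0.28·42.6667 + 0.19·5.848 = 15.1281.
Var(X) = E[X²] − (E[X])² = 15.1281 − 8.49218 = 6.63596.

6.6360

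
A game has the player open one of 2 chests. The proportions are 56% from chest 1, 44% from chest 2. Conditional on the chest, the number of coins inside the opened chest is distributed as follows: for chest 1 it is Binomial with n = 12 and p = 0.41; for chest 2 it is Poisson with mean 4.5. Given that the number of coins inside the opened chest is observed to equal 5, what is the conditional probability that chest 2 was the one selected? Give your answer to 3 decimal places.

Likelihoods P(X=5 | ·): 1: 0.228354; 2: 0.170827.
Posterior ∝ prior × likelihood. Numerator for 2: 0.44·0.170827 = 0.0751638.
Normalizing constant: 0.56·0.228354 + 0.44·0.170827 = 0.203042.
P(2 | observation) = 0.0751638 / 0.203042 = 0.370188.

0.370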